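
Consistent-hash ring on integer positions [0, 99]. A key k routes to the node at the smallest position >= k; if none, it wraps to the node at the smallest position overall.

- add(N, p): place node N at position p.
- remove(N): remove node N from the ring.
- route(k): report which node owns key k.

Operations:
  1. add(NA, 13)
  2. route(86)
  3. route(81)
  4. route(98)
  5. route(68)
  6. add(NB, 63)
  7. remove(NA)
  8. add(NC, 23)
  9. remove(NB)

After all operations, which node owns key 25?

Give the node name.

Answer: NC

Derivation:
Op 1: add NA@13 -> ring=[13:NA]
Op 2: route key 86: none >= 86, wrap to smallest pos 13 -> NA
Op 3: route key 81: none >= 81, wrap to smallest pos 13 -> NA
Op 4: route key 98: none >= 98, wrap to smallest pos 13 -> NA
Op 5: route key 68: none >= 68, wrap to smallest pos 13 -> NA
Op 6: add NB@63 -> ring=[13:NA,63:NB]
Op 7: remove NA -> ring=[63:NB]
Op 8: add NC@23 -> ring=[23:NC,63:NB]
Op 9: remove NB -> ring=[23:NC]
Final route key 25: none >= 25, wrap to smallest pos 23 -> NC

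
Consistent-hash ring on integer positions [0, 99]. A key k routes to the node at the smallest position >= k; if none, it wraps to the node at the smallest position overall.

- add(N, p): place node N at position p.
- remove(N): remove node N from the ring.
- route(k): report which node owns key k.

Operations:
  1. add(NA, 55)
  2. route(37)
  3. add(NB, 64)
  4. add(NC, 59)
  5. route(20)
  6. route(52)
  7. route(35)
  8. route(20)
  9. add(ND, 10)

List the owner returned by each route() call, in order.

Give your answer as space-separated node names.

Answer: NA NA NA NA NA

Derivation:
Op 1: add NA@55 -> ring=[55:NA]
Op 2: route key 37: smallest pos >= 37 is 55 -> NA
Op 3: add NB@64 -> ring=[55:NA,64:NB]
Op 4: add NC@59 -> ring=[55:NA,59:NC,64:NB]
Op 5: route key 20: smallest pos >= 20 is 55 -> NA
Op 6: route key 52: smallest pos >= 52 is 55 -> NA
Op 7: route key 35: smallest pos >= 35 is 55 -> NA
Op 8: route key 20: smallest pos >= 20 is 55 -> NA
Op 9: add ND@10 -> ring=[10:ND,55:NA,59:NC,64:NB]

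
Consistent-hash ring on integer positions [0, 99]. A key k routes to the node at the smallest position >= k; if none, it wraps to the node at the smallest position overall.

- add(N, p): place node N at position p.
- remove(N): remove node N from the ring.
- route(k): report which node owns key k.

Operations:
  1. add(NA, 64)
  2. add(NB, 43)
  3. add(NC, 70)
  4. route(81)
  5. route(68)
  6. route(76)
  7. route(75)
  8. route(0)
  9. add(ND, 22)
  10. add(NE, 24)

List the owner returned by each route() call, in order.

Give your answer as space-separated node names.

Op 1: add NA@64 -> ring=[64:NA]
Op 2: add NB@43 -> ring=[43:NB,64:NA]
Op 3: add NC@70 -> ring=[43:NB,64:NA,70:NC]
Op 4: route key 81: none >= 81, wrap to smallest pos 43 -> NB
Op 5: route key 68: smallest pos >= 68 is 70 -> NC
Op 6: route key 76: none >= 76, wrap to smallest pos 43 -> NB
Op 7: route key 75: none >= 75, wrap to smallest pos 43 -> NB
Op 8: route key 0: smallest pos >= 0 is 43 -> NB
Op 9: add ND@22 -> ring=[22:ND,43:NB,64:NA,70:NC]
Op 10: add NE@24 -> ring=[22:ND,24:NE,43:NB,64:NA,70:NC]

Answer: NB NC NB NB NB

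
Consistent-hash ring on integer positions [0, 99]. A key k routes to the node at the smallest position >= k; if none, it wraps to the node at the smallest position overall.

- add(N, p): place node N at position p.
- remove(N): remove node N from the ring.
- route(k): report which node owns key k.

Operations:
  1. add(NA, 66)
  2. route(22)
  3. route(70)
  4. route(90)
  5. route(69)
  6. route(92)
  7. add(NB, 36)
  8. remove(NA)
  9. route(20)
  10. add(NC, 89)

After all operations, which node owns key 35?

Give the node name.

Answer: NB

Derivation:
Op 1: add NA@66 -> ring=[66:NA]
Op 2: route key 22: smallest pos >= 22 is 66 -> NA
Op 3: route key 70: none >= 70, wrap to smallest pos 66 -> NA
Op 4: route key 90: none >= 90, wrap to smallest pos 66 -> NA
Op 5: route key 69: none >= 69, wrap to smallest pos 66 -> NA
Op 6: route key 92: none >= 92, wrap to smallest pos 66 -> NA
Op 7: add NB@36 -> ring=[36:NB,66:NA]
Op 8: remove NA -> ring=[36:NB]
Op 9: route key 20: smallest pos >= 20 is 36 -> NB
Op 10: add NC@89 -> ring=[36:NB,89:NC]
Final route key 35: smallest pos >= 35 is 36 -> NB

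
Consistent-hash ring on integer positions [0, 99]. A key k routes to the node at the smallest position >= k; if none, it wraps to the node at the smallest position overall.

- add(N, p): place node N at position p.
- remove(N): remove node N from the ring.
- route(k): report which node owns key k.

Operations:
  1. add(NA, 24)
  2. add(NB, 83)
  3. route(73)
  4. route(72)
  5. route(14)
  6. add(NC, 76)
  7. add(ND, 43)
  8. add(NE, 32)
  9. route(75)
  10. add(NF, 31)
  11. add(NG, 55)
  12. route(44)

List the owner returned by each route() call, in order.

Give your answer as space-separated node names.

Op 1: add NA@24 -> ring=[24:NA]
Op 2: add NB@83 -> ring=[24:NA,83:NB]
Op 3: route key 73: smallest pos >= 73 is 83 -> NB
Op 4: route key 72: smallest pos >= 72 is 83 -> NB
Op 5: route key 14: smallest pos >= 14 is 24 -> NA
Op 6: add NC@76 -> ring=[24:NA,76:NC,83:NB]
Op 7: add ND@43 -> ring=[24:NA,43:ND,76:NC,83:NB]
Op 8: add NE@32 -> ring=[24:NA,32:NE,43:ND,76:NC,83:NB]
Op 9: route key 75: smallest pos >= 75 is 76 -> NC
Op 10: add NF@31 -> ring=[24:NA,31:NF,32:NE,43:ND,76:NC,83:NB]
Op 11: add NG@55 -> ring=[24:NA,31:NF,32:NE,43:ND,55:NG,76:NC,83:NB]
Op 12: route key 44: smallest pos >= 44 is 55 -> NG

Answer: NB NB NA NC NG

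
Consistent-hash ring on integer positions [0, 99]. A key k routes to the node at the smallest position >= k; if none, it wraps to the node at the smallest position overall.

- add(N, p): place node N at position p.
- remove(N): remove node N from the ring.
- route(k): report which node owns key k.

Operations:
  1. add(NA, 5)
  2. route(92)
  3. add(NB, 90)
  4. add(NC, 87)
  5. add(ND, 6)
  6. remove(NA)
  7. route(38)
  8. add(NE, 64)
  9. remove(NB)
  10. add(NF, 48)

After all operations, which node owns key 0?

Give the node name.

Answer: ND

Derivation:
Op 1: add NA@5 -> ring=[5:NA]
Op 2: route key 92: none >= 92, wrap to smallest pos 5 -> NA
Op 3: add NB@90 -> ring=[5:NA,90:NB]
Op 4: add NC@87 -> ring=[5:NA,87:NC,90:NB]
Op 5: add ND@6 -> ring=[5:NA,6:ND,87:NC,90:NB]
Op 6: remove NA -> ring=[6:ND,87:NC,90:NB]
Op 7: route key 38: smallest pos >= 38 is 87 -> NC
Op 8: add NE@64 -> ring=[6:ND,64:NE,87:NC,90:NB]
Op 9: remove NB -> ring=[6:ND,64:NE,87:NC]
Op 10: add NF@48 -> ring=[6:ND,48:NF,64:NE,87:NC]
Final route key 0: smallest pos >= 0 is 6 -> ND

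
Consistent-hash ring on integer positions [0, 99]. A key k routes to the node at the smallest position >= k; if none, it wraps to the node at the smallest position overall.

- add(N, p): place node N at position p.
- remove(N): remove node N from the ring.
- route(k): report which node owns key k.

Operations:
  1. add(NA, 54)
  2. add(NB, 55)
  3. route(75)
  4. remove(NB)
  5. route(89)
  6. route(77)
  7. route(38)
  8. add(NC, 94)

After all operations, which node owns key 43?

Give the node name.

Op 1: add NA@54 -> ring=[54:NA]
Op 2: add NB@55 -> ring=[54:NA,55:NB]
Op 3: route key 75: none >= 75, wrap to smallest pos 54 -> NA
Op 4: remove NB -> ring=[54:NA]
Op 5: route key 89: none >= 89, wrap to smallest pos 54 -> NA
Op 6: route key 77: none >= 77, wrap to smallest pos 54 -> NA
Op 7: route key 38: smallest pos >= 38 is 54 -> NA
Op 8: add NC@94 -> ring=[54:NA,94:NC]
Final route key 43: smallest pos >= 43 is 54 -> NA

Answer: NA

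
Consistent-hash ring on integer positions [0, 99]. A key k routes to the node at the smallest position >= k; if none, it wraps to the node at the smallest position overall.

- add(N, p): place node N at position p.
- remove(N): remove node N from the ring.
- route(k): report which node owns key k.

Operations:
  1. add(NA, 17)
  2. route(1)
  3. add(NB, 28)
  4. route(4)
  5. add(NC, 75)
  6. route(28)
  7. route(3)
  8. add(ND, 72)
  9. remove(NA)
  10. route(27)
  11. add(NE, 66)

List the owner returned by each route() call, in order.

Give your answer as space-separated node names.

Op 1: add NA@17 -> ring=[17:NA]
Op 2: route key 1: smallest pos >= 1 is 17 -> NA
Op 3: add NB@28 -> ring=[17:NA,28:NB]
Op 4: route key 4: smallest pos >= 4 is 17 -> NA
Op 5: add NC@75 -> ring=[17:NA,28:NB,75:NC]
Op 6: route key 28: smallest pos >= 28 is 28 -> NB
Op 7: route key 3: smallest pos >= 3 is 17 -> NA
Op 8: add ND@72 -> ring=[17:NA,28:NB,72:ND,75:NC]
Op 9: remove NA -> ring=[28:NB,72:ND,75:NC]
Op 10: route key 27: smallest pos >= 27 is 28 -> NB
Op 11: add NE@66 -> ring=[28:NB,66:NE,72:ND,75:NC]

Answer: NA NA NB NA NB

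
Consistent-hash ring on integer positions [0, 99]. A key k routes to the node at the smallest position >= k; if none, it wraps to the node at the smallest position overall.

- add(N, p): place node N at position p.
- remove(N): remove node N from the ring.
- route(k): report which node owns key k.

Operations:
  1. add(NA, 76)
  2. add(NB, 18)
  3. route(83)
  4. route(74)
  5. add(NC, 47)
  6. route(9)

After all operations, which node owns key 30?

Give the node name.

Answer: NC

Derivation:
Op 1: add NA@76 -> ring=[76:NA]
Op 2: add NB@18 -> ring=[18:NB,76:NA]
Op 3: route key 83: none >= 83, wrap to smallest pos 18 -> NB
Op 4: route key 74: smallest pos >= 74 is 76 -> NA
Op 5: add NC@47 -> ring=[18:NB,47:NC,76:NA]
Op 6: route key 9: smallest pos >= 9 is 18 -> NB
Final route key 30: smallest pos >= 30 is 47 -> NC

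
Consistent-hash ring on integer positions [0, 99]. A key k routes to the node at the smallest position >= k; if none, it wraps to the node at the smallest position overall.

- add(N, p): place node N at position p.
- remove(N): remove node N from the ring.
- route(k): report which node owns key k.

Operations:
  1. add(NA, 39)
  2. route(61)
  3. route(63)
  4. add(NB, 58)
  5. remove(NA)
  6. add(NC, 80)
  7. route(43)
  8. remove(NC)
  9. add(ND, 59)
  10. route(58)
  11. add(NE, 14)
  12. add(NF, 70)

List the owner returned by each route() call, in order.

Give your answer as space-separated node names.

Answer: NA NA NB NB

Derivation:
Op 1: add NA@39 -> ring=[39:NA]
Op 2: route key 61: none >= 61, wrap to smallest pos 39 -> NA
Op 3: route key 63: none >= 63, wrap to smallest pos 39 -> NA
Op 4: add NB@58 -> ring=[39:NA,58:NB]
Op 5: remove NA -> ring=[58:NB]
Op 6: add NC@80 -> ring=[58:NB,80:NC]
Op 7: route key 43: smallest pos >= 43 is 58 -> NB
Op 8: remove NC -> ring=[58:NB]
Op 9: add ND@59 -> ring=[58:NB,59:ND]
Op 10: route key 58: smallest pos >= 58 is 58 -> NB
Op 11: add NE@14 -> ring=[14:NE,58:NB,59:ND]
Op 12: add NF@70 -> ring=[14:NE,58:NB,59:ND,70:NF]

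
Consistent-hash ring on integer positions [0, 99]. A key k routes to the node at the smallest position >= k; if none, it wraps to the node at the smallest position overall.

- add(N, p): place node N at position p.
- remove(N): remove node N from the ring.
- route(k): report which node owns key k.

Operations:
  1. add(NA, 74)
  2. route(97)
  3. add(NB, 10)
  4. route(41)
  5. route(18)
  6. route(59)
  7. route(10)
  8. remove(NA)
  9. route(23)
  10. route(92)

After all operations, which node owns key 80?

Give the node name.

Answer: NB

Derivation:
Op 1: add NA@74 -> ring=[74:NA]
Op 2: route key 97: none >= 97, wrap to smallest pos 74 -> NA
Op 3: add NB@10 -> ring=[10:NB,74:NA]
Op 4: route key 41: smallest pos >= 41 is 74 -> NA
Op 5: route key 18: smallest pos >= 18 is 74 -> NA
Op 6: route key 59: smallest pos >= 59 is 74 -> NA
Op 7: route key 10: smallest pos >= 10 is 10 -> NB
Op 8: remove NA -> ring=[10:NB]
Op 9: route key 23: none >= 23, wrap to smallest pos 10 -> NB
Op 10: route key 92: none >= 92, wrap to smallest pos 10 -> NB
Final route key 80: none >= 80, wrap to smallest pos 10 -> NB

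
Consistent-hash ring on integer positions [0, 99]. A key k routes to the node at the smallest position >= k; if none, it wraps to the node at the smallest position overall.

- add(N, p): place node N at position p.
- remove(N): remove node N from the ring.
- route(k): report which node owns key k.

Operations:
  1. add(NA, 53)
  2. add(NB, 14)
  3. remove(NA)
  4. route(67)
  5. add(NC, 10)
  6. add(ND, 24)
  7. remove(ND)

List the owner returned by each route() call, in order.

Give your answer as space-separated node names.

Answer: NB

Derivation:
Op 1: add NA@53 -> ring=[53:NA]
Op 2: add NB@14 -> ring=[14:NB,53:NA]
Op 3: remove NA -> ring=[14:NB]
Op 4: route key 67: none >= 67, wrap to smallest pos 14 -> NB
Op 5: add NC@10 -> ring=[10:NC,14:NB]
Op 6: add ND@24 -> ring=[10:NC,14:NB,24:ND]
Op 7: remove ND -> ring=[10:NC,14:NB]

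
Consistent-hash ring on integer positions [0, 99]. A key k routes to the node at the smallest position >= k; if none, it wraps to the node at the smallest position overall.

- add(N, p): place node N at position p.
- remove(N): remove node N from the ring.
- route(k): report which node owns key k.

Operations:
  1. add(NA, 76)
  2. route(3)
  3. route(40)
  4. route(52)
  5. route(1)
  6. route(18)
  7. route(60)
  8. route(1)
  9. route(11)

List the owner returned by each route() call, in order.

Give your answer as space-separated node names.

Answer: NA NA NA NA NA NA NA NA

Derivation:
Op 1: add NA@76 -> ring=[76:NA]
Op 2: route key 3: smallest pos >= 3 is 76 -> NA
Op 3: route key 40: smallest pos >= 40 is 76 -> NA
Op 4: route key 52: smallest pos >= 52 is 76 -> NA
Op 5: route key 1: smallest pos >= 1 is 76 -> NA
Op 6: route key 18: smallest pos >= 18 is 76 -> NA
Op 7: route key 60: smallest pos >= 60 is 76 -> NA
Op 8: route key 1: smallest pos >= 1 is 76 -> NA
Op 9: route key 11: smallest pos >= 11 is 76 -> NA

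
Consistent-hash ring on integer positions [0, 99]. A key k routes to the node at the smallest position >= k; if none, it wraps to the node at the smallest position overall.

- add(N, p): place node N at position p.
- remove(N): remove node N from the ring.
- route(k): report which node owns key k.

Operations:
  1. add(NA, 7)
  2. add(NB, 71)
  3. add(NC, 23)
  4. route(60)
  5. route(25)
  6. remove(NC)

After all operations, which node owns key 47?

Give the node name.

Answer: NB

Derivation:
Op 1: add NA@7 -> ring=[7:NA]
Op 2: add NB@71 -> ring=[7:NA,71:NB]
Op 3: add NC@23 -> ring=[7:NA,23:NC,71:NB]
Op 4: route key 60: smallest pos >= 60 is 71 -> NB
Op 5: route key 25: smallest pos >= 25 is 71 -> NB
Op 6: remove NC -> ring=[7:NA,71:NB]
Final route key 47: smallest pos >= 47 is 71 -> NB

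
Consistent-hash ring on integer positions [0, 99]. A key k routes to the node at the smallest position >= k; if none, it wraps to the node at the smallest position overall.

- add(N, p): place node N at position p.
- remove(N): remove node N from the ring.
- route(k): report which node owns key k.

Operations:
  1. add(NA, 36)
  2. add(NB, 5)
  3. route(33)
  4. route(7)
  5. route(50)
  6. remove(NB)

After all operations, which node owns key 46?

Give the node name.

Op 1: add NA@36 -> ring=[36:NA]
Op 2: add NB@5 -> ring=[5:NB,36:NA]
Op 3: route key 33: smallest pos >= 33 is 36 -> NA
Op 4: route key 7: smallest pos >= 7 is 36 -> NA
Op 5: route key 50: none >= 50, wrap to smallest pos 5 -> NB
Op 6: remove NB -> ring=[36:NA]
Final route key 46: none >= 46, wrap to smallest pos 36 -> NA

Answer: NA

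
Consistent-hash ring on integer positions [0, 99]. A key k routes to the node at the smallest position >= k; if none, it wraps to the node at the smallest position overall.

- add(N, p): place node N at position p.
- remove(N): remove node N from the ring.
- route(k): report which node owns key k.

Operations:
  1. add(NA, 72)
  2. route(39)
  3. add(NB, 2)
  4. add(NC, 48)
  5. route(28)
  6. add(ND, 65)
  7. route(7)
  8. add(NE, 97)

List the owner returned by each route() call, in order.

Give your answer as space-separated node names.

Op 1: add NA@72 -> ring=[72:NA]
Op 2: route key 39: smallest pos >= 39 is 72 -> NA
Op 3: add NB@2 -> ring=[2:NB,72:NA]
Op 4: add NC@48 -> ring=[2:NB,48:NC,72:NA]
Op 5: route key 28: smallest pos >= 28 is 48 -> NC
Op 6: add ND@65 -> ring=[2:NB,48:NC,65:ND,72:NA]
Op 7: route key 7: smallest pos >= 7 is 48 -> NC
Op 8: add NE@97 -> ring=[2:NB,48:NC,65:ND,72:NA,97:NE]

Answer: NA NC NC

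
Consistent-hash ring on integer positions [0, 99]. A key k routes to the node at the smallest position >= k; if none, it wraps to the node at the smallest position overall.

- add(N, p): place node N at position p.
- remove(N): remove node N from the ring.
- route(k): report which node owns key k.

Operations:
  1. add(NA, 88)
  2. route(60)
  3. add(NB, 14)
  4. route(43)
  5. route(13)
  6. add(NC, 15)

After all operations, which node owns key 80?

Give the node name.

Answer: NA

Derivation:
Op 1: add NA@88 -> ring=[88:NA]
Op 2: route key 60: smallest pos >= 60 is 88 -> NA
Op 3: add NB@14 -> ring=[14:NB,88:NA]
Op 4: route key 43: smallest pos >= 43 is 88 -> NA
Op 5: route key 13: smallest pos >= 13 is 14 -> NB
Op 6: add NC@15 -> ring=[14:NB,15:NC,88:NA]
Final route key 80: smallest pos >= 80 is 88 -> NA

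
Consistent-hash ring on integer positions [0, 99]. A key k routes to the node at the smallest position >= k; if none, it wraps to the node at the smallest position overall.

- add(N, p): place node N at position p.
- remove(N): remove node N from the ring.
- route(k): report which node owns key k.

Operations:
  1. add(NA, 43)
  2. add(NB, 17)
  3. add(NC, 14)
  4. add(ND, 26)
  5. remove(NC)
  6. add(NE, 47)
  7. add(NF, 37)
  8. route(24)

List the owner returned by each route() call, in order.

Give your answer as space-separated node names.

Op 1: add NA@43 -> ring=[43:NA]
Op 2: add NB@17 -> ring=[17:NB,43:NA]
Op 3: add NC@14 -> ring=[14:NC,17:NB,43:NA]
Op 4: add ND@26 -> ring=[14:NC,17:NB,26:ND,43:NA]
Op 5: remove NC -> ring=[17:NB,26:ND,43:NA]
Op 6: add NE@47 -> ring=[17:NB,26:ND,43:NA,47:NE]
Op 7: add NF@37 -> ring=[17:NB,26:ND,37:NF,43:NA,47:NE]
Op 8: route key 24: smallest pos >= 24 is 26 -> ND

Answer: ND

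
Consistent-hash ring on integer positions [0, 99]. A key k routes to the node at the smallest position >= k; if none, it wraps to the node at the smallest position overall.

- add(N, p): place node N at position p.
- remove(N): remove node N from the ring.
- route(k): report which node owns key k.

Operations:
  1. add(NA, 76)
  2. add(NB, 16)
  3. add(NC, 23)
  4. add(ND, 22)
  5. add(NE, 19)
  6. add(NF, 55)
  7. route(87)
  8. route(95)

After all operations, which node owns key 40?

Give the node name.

Answer: NF

Derivation:
Op 1: add NA@76 -> ring=[76:NA]
Op 2: add NB@16 -> ring=[16:NB,76:NA]
Op 3: add NC@23 -> ring=[16:NB,23:NC,76:NA]
Op 4: add ND@22 -> ring=[16:NB,22:ND,23:NC,76:NA]
Op 5: add NE@19 -> ring=[16:NB,19:NE,22:ND,23:NC,76:NA]
Op 6: add NF@55 -> ring=[16:NB,19:NE,22:ND,23:NC,55:NF,76:NA]
Op 7: route key 87: none >= 87, wrap to smallest pos 16 -> NB
Op 8: route key 95: none >= 95, wrap to smallest pos 16 -> NB
Final route key 40: smallest pos >= 40 is 55 -> NF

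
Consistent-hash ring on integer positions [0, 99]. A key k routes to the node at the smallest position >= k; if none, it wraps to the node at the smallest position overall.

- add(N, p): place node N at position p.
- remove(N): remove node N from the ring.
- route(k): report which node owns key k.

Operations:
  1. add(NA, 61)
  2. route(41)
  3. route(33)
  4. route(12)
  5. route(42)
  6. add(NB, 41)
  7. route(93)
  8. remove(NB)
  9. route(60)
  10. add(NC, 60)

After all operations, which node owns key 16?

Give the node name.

Op 1: add NA@61 -> ring=[61:NA]
Op 2: route key 41: smallest pos >= 41 is 61 -> NA
Op 3: route key 33: smallest pos >= 33 is 61 -> NA
Op 4: route key 12: smallest pos >= 12 is 61 -> NA
Op 5: route key 42: smallest pos >= 42 is 61 -> NA
Op 6: add NB@41 -> ring=[41:NB,61:NA]
Op 7: route key 93: none >= 93, wrap to smallest pos 41 -> NB
Op 8: remove NB -> ring=[61:NA]
Op 9: route key 60: smallest pos >= 60 is 61 -> NA
Op 10: add NC@60 -> ring=[60:NC,61:NA]
Final route key 16: smallest pos >= 16 is 60 -> NC

Answer: NC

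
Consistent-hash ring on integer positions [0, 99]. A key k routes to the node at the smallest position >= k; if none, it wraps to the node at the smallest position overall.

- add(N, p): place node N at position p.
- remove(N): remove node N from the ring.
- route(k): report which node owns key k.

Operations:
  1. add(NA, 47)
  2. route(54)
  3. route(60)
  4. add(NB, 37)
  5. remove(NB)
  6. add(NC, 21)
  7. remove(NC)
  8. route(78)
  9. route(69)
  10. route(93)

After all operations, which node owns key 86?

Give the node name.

Op 1: add NA@47 -> ring=[47:NA]
Op 2: route key 54: none >= 54, wrap to smallest pos 47 -> NA
Op 3: route key 60: none >= 60, wrap to smallest pos 47 -> NA
Op 4: add NB@37 -> ring=[37:NB,47:NA]
Op 5: remove NB -> ring=[47:NA]
Op 6: add NC@21 -> ring=[21:NC,47:NA]
Op 7: remove NC -> ring=[47:NA]
Op 8: route key 78: none >= 78, wrap to smallest pos 47 -> NA
Op 9: route key 69: none >= 69, wrap to smallest pos 47 -> NA
Op 10: route key 93: none >= 93, wrap to smallest pos 47 -> NA
Final route key 86: none >= 86, wrap to smallest pos 47 -> NA

Answer: NA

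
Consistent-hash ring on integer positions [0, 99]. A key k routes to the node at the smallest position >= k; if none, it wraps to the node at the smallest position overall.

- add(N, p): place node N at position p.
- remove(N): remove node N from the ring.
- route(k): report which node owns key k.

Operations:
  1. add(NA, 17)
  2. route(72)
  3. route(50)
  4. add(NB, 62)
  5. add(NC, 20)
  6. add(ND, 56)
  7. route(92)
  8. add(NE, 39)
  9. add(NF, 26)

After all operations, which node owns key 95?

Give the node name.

Answer: NA

Derivation:
Op 1: add NA@17 -> ring=[17:NA]
Op 2: route key 72: none >= 72, wrap to smallest pos 17 -> NA
Op 3: route key 50: none >= 50, wrap to smallest pos 17 -> NA
Op 4: add NB@62 -> ring=[17:NA,62:NB]
Op 5: add NC@20 -> ring=[17:NA,20:NC,62:NB]
Op 6: add ND@56 -> ring=[17:NA,20:NC,56:ND,62:NB]
Op 7: route key 92: none >= 92, wrap to smallest pos 17 -> NA
Op 8: add NE@39 -> ring=[17:NA,20:NC,39:NE,56:ND,62:NB]
Op 9: add NF@26 -> ring=[17:NA,20:NC,26:NF,39:NE,56:ND,62:NB]
Final route key 95: none >= 95, wrap to smallest pos 17 -> NA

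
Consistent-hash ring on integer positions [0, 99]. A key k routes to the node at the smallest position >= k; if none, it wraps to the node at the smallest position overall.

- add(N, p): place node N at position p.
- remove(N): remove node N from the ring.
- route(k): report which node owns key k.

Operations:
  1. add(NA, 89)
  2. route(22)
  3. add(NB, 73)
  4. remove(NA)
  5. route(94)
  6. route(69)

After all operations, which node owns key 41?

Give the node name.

Answer: NB

Derivation:
Op 1: add NA@89 -> ring=[89:NA]
Op 2: route key 22: smallest pos >= 22 is 89 -> NA
Op 3: add NB@73 -> ring=[73:NB,89:NA]
Op 4: remove NA -> ring=[73:NB]
Op 5: route key 94: none >= 94, wrap to smallest pos 73 -> NB
Op 6: route key 69: smallest pos >= 69 is 73 -> NB
Final route key 41: smallest pos >= 41 is 73 -> NB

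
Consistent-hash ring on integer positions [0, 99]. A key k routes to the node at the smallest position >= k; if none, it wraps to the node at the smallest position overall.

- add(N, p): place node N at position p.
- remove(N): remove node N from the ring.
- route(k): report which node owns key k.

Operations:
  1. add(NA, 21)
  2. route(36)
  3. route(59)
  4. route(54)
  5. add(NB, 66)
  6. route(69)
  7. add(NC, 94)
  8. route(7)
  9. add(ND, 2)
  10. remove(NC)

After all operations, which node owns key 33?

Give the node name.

Answer: NB

Derivation:
Op 1: add NA@21 -> ring=[21:NA]
Op 2: route key 36: none >= 36, wrap to smallest pos 21 -> NA
Op 3: route key 59: none >= 59, wrap to smallest pos 21 -> NA
Op 4: route key 54: none >= 54, wrap to smallest pos 21 -> NA
Op 5: add NB@66 -> ring=[21:NA,66:NB]
Op 6: route key 69: none >= 69, wrap to smallest pos 21 -> NA
Op 7: add NC@94 -> ring=[21:NA,66:NB,94:NC]
Op 8: route key 7: smallest pos >= 7 is 21 -> NA
Op 9: add ND@2 -> ring=[2:ND,21:NA,66:NB,94:NC]
Op 10: remove NC -> ring=[2:ND,21:NA,66:NB]
Final route key 33: smallest pos >= 33 is 66 -> NB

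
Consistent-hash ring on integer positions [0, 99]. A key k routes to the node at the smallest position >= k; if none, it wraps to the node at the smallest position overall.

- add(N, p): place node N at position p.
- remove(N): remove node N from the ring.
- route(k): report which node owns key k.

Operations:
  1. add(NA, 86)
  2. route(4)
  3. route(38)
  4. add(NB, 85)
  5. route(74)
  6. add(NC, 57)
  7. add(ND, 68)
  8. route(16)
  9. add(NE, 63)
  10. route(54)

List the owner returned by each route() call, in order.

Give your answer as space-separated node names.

Answer: NA NA NB NC NC

Derivation:
Op 1: add NA@86 -> ring=[86:NA]
Op 2: route key 4: smallest pos >= 4 is 86 -> NA
Op 3: route key 38: smallest pos >= 38 is 86 -> NA
Op 4: add NB@85 -> ring=[85:NB,86:NA]
Op 5: route key 74: smallest pos >= 74 is 85 -> NB
Op 6: add NC@57 -> ring=[57:NC,85:NB,86:NA]
Op 7: add ND@68 -> ring=[57:NC,68:ND,85:NB,86:NA]
Op 8: route key 16: smallest pos >= 16 is 57 -> NC
Op 9: add NE@63 -> ring=[57:NC,63:NE,68:ND,85:NB,86:NA]
Op 10: route key 54: smallest pos >= 54 is 57 -> NC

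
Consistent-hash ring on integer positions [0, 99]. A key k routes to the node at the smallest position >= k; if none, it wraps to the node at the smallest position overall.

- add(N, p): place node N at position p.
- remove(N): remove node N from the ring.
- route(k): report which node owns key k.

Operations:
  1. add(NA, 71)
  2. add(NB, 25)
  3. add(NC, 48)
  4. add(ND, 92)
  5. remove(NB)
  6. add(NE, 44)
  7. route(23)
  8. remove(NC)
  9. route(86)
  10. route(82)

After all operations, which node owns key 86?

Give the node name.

Op 1: add NA@71 -> ring=[71:NA]
Op 2: add NB@25 -> ring=[25:NB,71:NA]
Op 3: add NC@48 -> ring=[25:NB,48:NC,71:NA]
Op 4: add ND@92 -> ring=[25:NB,48:NC,71:NA,92:ND]
Op 5: remove NB -> ring=[48:NC,71:NA,92:ND]
Op 6: add NE@44 -> ring=[44:NE,48:NC,71:NA,92:ND]
Op 7: route key 23: smallest pos >= 23 is 44 -> NE
Op 8: remove NC -> ring=[44:NE,71:NA,92:ND]
Op 9: route key 86: smallest pos >= 86 is 92 -> ND
Op 10: route key 82: smallest pos >= 82 is 92 -> ND
Final route key 86: smallest pos >= 86 is 92 -> ND

Answer: ND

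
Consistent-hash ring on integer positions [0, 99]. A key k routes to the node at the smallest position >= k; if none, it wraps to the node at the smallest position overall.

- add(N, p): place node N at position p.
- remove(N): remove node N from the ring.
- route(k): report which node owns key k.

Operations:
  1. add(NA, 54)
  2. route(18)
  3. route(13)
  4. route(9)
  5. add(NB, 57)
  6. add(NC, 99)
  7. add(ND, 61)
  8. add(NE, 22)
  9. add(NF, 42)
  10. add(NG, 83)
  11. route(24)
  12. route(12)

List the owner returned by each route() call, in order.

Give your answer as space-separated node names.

Op 1: add NA@54 -> ring=[54:NA]
Op 2: route key 18: smallest pos >= 18 is 54 -> NA
Op 3: route key 13: smallest pos >= 13 is 54 -> NA
Op 4: route key 9: smallest pos >= 9 is 54 -> NA
Op 5: add NB@57 -> ring=[54:NA,57:NB]
Op 6: add NC@99 -> ring=[54:NA,57:NB,99:NC]
Op 7: add ND@61 -> ring=[54:NA,57:NB,61:ND,99:NC]
Op 8: add NE@22 -> ring=[22:NE,54:NA,57:NB,61:ND,99:NC]
Op 9: add NF@42 -> ring=[22:NE,42:NF,54:NA,57:NB,61:ND,99:NC]
Op 10: add NG@83 -> ring=[22:NE,42:NF,54:NA,57:NB,61:ND,83:NG,99:NC]
Op 11: route key 24: smallest pos >= 24 is 42 -> NF
Op 12: route key 12: smallest pos >= 12 is 22 -> NE

Answer: NA NA NA NF NE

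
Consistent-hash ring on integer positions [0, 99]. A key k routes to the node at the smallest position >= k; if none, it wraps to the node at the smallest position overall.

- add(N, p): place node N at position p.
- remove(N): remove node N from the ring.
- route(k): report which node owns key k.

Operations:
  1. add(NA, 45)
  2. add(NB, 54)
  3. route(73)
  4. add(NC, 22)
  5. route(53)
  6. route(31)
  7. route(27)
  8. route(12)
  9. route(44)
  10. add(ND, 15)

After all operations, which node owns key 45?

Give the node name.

Op 1: add NA@45 -> ring=[45:NA]
Op 2: add NB@54 -> ring=[45:NA,54:NB]
Op 3: route key 73: none >= 73, wrap to smallest pos 45 -> NA
Op 4: add NC@22 -> ring=[22:NC,45:NA,54:NB]
Op 5: route key 53: smallest pos >= 53 is 54 -> NB
Op 6: route key 31: smallest pos >= 31 is 45 -> NA
Op 7: route key 27: smallest pos >= 27 is 45 -> NA
Op 8: route key 12: smallest pos >= 12 is 22 -> NC
Op 9: route key 44: smallest pos >= 44 is 45 -> NA
Op 10: add ND@15 -> ring=[15:ND,22:NC,45:NA,54:NB]
Final route key 45: smallest pos >= 45 is 45 -> NA

Answer: NA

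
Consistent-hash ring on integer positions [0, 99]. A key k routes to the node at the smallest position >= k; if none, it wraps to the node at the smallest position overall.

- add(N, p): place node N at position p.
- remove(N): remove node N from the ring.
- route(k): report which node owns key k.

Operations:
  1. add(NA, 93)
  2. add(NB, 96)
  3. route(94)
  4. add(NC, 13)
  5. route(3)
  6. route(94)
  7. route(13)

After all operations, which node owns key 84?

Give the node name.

Op 1: add NA@93 -> ring=[93:NA]
Op 2: add NB@96 -> ring=[93:NA,96:NB]
Op 3: route key 94: smallest pos >= 94 is 96 -> NB
Op 4: add NC@13 -> ring=[13:NC,93:NA,96:NB]
Op 5: route key 3: smallest pos >= 3 is 13 -> NC
Op 6: route key 94: smallest pos >= 94 is 96 -> NB
Op 7: route key 13: smallest pos >= 13 is 13 -> NC
Final route key 84: smallest pos >= 84 is 93 -> NA

Answer: NA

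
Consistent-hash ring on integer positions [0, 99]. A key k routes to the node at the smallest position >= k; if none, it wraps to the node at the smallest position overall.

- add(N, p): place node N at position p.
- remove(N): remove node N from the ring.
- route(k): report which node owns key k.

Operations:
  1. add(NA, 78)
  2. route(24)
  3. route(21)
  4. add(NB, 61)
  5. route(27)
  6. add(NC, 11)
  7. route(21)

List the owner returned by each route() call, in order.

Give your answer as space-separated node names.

Op 1: add NA@78 -> ring=[78:NA]
Op 2: route key 24: smallest pos >= 24 is 78 -> NA
Op 3: route key 21: smallest pos >= 21 is 78 -> NA
Op 4: add NB@61 -> ring=[61:NB,78:NA]
Op 5: route key 27: smallest pos >= 27 is 61 -> NB
Op 6: add NC@11 -> ring=[11:NC,61:NB,78:NA]
Op 7: route key 21: smallest pos >= 21 is 61 -> NB

Answer: NA NA NB NB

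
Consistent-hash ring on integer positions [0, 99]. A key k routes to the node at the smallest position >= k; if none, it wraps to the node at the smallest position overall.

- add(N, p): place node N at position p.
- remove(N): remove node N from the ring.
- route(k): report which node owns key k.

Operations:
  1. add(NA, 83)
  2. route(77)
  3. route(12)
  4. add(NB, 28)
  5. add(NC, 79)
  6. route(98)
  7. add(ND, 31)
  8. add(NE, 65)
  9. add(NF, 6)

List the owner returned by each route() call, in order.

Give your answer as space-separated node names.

Answer: NA NA NB

Derivation:
Op 1: add NA@83 -> ring=[83:NA]
Op 2: route key 77: smallest pos >= 77 is 83 -> NA
Op 3: route key 12: smallest pos >= 12 is 83 -> NA
Op 4: add NB@28 -> ring=[28:NB,83:NA]
Op 5: add NC@79 -> ring=[28:NB,79:NC,83:NA]
Op 6: route key 98: none >= 98, wrap to smallest pos 28 -> NB
Op 7: add ND@31 -> ring=[28:NB,31:ND,79:NC,83:NA]
Op 8: add NE@65 -> ring=[28:NB,31:ND,65:NE,79:NC,83:NA]
Op 9: add NF@6 -> ring=[6:NF,28:NB,31:ND,65:NE,79:NC,83:NA]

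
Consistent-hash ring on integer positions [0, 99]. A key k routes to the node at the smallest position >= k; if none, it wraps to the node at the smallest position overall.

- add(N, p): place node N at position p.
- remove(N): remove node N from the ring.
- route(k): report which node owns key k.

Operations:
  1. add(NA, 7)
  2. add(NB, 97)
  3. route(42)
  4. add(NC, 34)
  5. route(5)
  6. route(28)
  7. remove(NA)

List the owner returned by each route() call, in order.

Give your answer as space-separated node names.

Answer: NB NA NC

Derivation:
Op 1: add NA@7 -> ring=[7:NA]
Op 2: add NB@97 -> ring=[7:NA,97:NB]
Op 3: route key 42: smallest pos >= 42 is 97 -> NB
Op 4: add NC@34 -> ring=[7:NA,34:NC,97:NB]
Op 5: route key 5: smallest pos >= 5 is 7 -> NA
Op 6: route key 28: smallest pos >= 28 is 34 -> NC
Op 7: remove NA -> ring=[34:NC,97:NB]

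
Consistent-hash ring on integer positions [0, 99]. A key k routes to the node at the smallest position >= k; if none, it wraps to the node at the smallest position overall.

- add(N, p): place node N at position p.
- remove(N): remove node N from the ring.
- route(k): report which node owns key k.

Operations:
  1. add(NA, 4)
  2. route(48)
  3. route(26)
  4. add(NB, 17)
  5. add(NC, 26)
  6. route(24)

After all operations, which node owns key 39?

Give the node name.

Answer: NA

Derivation:
Op 1: add NA@4 -> ring=[4:NA]
Op 2: route key 48: none >= 48, wrap to smallest pos 4 -> NA
Op 3: route key 26: none >= 26, wrap to smallest pos 4 -> NA
Op 4: add NB@17 -> ring=[4:NA,17:NB]
Op 5: add NC@26 -> ring=[4:NA,17:NB,26:NC]
Op 6: route key 24: smallest pos >= 24 is 26 -> NC
Final route key 39: none >= 39, wrap to smallest pos 4 -> NA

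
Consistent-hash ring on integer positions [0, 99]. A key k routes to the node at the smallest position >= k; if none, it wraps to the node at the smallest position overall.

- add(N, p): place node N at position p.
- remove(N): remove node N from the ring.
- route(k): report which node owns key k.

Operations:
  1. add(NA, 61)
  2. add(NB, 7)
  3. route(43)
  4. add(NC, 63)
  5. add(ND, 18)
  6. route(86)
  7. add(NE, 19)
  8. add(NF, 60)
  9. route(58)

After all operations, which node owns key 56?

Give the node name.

Op 1: add NA@61 -> ring=[61:NA]
Op 2: add NB@7 -> ring=[7:NB,61:NA]
Op 3: route key 43: smallest pos >= 43 is 61 -> NA
Op 4: add NC@63 -> ring=[7:NB,61:NA,63:NC]
Op 5: add ND@18 -> ring=[7:NB,18:ND,61:NA,63:NC]
Op 6: route key 86: none >= 86, wrap to smallest pos 7 -> NB
Op 7: add NE@19 -> ring=[7:NB,18:ND,19:NE,61:NA,63:NC]
Op 8: add NF@60 -> ring=[7:NB,18:ND,19:NE,60:NF,61:NA,63:NC]
Op 9: route key 58: smallest pos >= 58 is 60 -> NF
Final route key 56: smallest pos >= 56 is 60 -> NF

Answer: NF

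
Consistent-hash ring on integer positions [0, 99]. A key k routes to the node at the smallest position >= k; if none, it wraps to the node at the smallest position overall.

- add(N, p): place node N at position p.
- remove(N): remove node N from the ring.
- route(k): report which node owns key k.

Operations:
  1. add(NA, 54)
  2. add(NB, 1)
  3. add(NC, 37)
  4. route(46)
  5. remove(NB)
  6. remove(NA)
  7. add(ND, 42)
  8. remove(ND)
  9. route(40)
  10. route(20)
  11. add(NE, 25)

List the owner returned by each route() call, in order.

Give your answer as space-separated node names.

Answer: NA NC NC

Derivation:
Op 1: add NA@54 -> ring=[54:NA]
Op 2: add NB@1 -> ring=[1:NB,54:NA]
Op 3: add NC@37 -> ring=[1:NB,37:NC,54:NA]
Op 4: route key 46: smallest pos >= 46 is 54 -> NA
Op 5: remove NB -> ring=[37:NC,54:NA]
Op 6: remove NA -> ring=[37:NC]
Op 7: add ND@42 -> ring=[37:NC,42:ND]
Op 8: remove ND -> ring=[37:NC]
Op 9: route key 40: none >= 40, wrap to smallest pos 37 -> NC
Op 10: route key 20: smallest pos >= 20 is 37 -> NC
Op 11: add NE@25 -> ring=[25:NE,37:NC]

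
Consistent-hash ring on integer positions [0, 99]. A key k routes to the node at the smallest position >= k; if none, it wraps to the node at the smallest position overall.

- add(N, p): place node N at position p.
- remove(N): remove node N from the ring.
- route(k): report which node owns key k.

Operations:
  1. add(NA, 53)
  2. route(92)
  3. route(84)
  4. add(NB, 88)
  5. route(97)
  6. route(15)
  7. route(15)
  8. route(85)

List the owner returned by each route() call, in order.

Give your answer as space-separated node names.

Op 1: add NA@53 -> ring=[53:NA]
Op 2: route key 92: none >= 92, wrap to smallest pos 53 -> NA
Op 3: route key 84: none >= 84, wrap to smallest pos 53 -> NA
Op 4: add NB@88 -> ring=[53:NA,88:NB]
Op 5: route key 97: none >= 97, wrap to smallest pos 53 -> NA
Op 6: route key 15: smallest pos >= 15 is 53 -> NA
Op 7: route key 15: smallest pos >= 15 is 53 -> NA
Op 8: route key 85: smallest pos >= 85 is 88 -> NB

Answer: NA NA NA NA NA NB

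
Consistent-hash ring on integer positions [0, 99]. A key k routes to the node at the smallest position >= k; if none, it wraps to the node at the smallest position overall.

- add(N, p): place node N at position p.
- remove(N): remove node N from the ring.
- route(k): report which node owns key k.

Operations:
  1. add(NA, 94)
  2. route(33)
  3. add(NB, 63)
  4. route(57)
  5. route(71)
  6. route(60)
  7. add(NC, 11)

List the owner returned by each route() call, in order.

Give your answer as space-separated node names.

Op 1: add NA@94 -> ring=[94:NA]
Op 2: route key 33: smallest pos >= 33 is 94 -> NA
Op 3: add NB@63 -> ring=[63:NB,94:NA]
Op 4: route key 57: smallest pos >= 57 is 63 -> NB
Op 5: route key 71: smallest pos >= 71 is 94 -> NA
Op 6: route key 60: smallest pos >= 60 is 63 -> NB
Op 7: add NC@11 -> ring=[11:NC,63:NB,94:NA]

Answer: NA NB NA NB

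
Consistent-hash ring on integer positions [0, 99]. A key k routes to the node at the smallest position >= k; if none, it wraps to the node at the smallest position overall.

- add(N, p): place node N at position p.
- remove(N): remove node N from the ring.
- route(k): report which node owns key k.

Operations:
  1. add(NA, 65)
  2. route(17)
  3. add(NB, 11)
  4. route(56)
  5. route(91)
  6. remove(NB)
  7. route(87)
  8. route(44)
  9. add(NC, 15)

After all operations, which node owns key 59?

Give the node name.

Op 1: add NA@65 -> ring=[65:NA]
Op 2: route key 17: smallest pos >= 17 is 65 -> NA
Op 3: add NB@11 -> ring=[11:NB,65:NA]
Op 4: route key 56: smallest pos >= 56 is 65 -> NA
Op 5: route key 91: none >= 91, wrap to smallest pos 11 -> NB
Op 6: remove NB -> ring=[65:NA]
Op 7: route key 87: none >= 87, wrap to smallest pos 65 -> NA
Op 8: route key 44: smallest pos >= 44 is 65 -> NA
Op 9: add NC@15 -> ring=[15:NC,65:NA]
Final route key 59: smallest pos >= 59 is 65 -> NA

Answer: NA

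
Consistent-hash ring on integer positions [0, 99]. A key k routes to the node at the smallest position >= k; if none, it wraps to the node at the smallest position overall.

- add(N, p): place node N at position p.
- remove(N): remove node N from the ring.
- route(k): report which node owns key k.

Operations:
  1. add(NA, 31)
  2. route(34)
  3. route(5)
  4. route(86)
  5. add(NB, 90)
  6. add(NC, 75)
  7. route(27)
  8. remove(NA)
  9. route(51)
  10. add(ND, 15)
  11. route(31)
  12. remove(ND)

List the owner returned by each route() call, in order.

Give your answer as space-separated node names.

Op 1: add NA@31 -> ring=[31:NA]
Op 2: route key 34: none >= 34, wrap to smallest pos 31 -> NA
Op 3: route key 5: smallest pos >= 5 is 31 -> NA
Op 4: route key 86: none >= 86, wrap to smallest pos 31 -> NA
Op 5: add NB@90 -> ring=[31:NA,90:NB]
Op 6: add NC@75 -> ring=[31:NA,75:NC,90:NB]
Op 7: route key 27: smallest pos >= 27 is 31 -> NA
Op 8: remove NA -> ring=[75:NC,90:NB]
Op 9: route key 51: smallest pos >= 51 is 75 -> NC
Op 10: add ND@15 -> ring=[15:ND,75:NC,90:NB]
Op 11: route key 31: smallest pos >= 31 is 75 -> NC
Op 12: remove ND -> ring=[75:NC,90:NB]

Answer: NA NA NA NA NC NC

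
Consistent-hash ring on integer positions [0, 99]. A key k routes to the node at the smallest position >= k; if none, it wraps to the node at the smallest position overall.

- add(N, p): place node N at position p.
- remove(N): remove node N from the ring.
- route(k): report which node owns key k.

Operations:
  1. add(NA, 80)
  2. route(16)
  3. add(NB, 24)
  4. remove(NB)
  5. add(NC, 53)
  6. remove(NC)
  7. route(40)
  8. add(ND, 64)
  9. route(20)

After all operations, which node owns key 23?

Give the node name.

Op 1: add NA@80 -> ring=[80:NA]
Op 2: route key 16: smallest pos >= 16 is 80 -> NA
Op 3: add NB@24 -> ring=[24:NB,80:NA]
Op 4: remove NB -> ring=[80:NA]
Op 5: add NC@53 -> ring=[53:NC,80:NA]
Op 6: remove NC -> ring=[80:NA]
Op 7: route key 40: smallest pos >= 40 is 80 -> NA
Op 8: add ND@64 -> ring=[64:ND,80:NA]
Op 9: route key 20: smallest pos >= 20 is 64 -> ND
Final route key 23: smallest pos >= 23 is 64 -> ND

Answer: ND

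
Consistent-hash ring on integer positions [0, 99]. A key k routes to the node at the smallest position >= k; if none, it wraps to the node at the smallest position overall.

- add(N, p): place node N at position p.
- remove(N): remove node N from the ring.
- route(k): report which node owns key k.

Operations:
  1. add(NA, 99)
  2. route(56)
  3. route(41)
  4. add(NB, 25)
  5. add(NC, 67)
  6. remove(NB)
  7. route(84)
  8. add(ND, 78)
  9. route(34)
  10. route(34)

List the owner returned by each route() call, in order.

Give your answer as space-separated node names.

Answer: NA NA NA NC NC

Derivation:
Op 1: add NA@99 -> ring=[99:NA]
Op 2: route key 56: smallest pos >= 56 is 99 -> NA
Op 3: route key 41: smallest pos >= 41 is 99 -> NA
Op 4: add NB@25 -> ring=[25:NB,99:NA]
Op 5: add NC@67 -> ring=[25:NB,67:NC,99:NA]
Op 6: remove NB -> ring=[67:NC,99:NA]
Op 7: route key 84: smallest pos >= 84 is 99 -> NA
Op 8: add ND@78 -> ring=[67:NC,78:ND,99:NA]
Op 9: route key 34: smallest pos >= 34 is 67 -> NC
Op 10: route key 34: smallest pos >= 34 is 67 -> NC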